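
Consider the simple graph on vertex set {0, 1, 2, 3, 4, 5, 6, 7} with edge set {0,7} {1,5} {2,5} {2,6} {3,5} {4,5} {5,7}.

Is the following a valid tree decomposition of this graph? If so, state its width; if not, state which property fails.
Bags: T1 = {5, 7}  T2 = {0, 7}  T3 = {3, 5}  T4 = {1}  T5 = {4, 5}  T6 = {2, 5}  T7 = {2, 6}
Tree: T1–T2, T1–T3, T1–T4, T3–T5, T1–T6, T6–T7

A tree decomposition must satisfy three properties: every vertex lies in some bag; for every edge, both endpoints lie together in some bag; and for every vertex, the bags containing it form a connected subtree. Here edge (5,1) lies in no bag, so the decomposition is invalid.

No — edge (5,1) lies in no bag.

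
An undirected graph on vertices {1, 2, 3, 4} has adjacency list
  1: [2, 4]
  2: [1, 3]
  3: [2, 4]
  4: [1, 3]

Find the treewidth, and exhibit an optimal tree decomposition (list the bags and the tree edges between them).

The largest bag has 3 vertices, giving width 2; this decomposition certifies tw(G) ≤ 2. For the lower bound, G contains the cycle 2–1–4–3–2, so G is not a forest; only forests have treewidth ≤ 1, hence tw(G) ≥ 2. Combining the bounds, tw(G) = 2.

Treewidth 2.
Bags: B1 = {1, 2, 4}  B2 = {2, 3, 4}
Tree: B1–B2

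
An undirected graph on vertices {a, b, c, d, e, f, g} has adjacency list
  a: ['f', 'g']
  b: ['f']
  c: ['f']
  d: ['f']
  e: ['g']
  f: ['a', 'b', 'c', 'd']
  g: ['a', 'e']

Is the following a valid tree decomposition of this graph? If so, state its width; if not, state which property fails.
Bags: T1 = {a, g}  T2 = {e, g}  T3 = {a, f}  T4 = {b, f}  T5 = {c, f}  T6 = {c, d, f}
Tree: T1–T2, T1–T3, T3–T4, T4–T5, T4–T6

A tree decomposition must satisfy three properties: every vertex lies in some bag; for every edge, both endpoints lie together in some bag; and for every vertex, the bags containing it form a connected subtree. Here bags containing vertex c are not connected in the tree, so the decomposition is invalid.

No — bags containing vertex c are not connected in the tree.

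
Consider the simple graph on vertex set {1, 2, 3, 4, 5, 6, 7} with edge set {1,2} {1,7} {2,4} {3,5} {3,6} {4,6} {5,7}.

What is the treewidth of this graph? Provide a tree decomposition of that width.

The largest bag has 3 vertices, giving width 2; this decomposition certifies tw(G) ≤ 2. For the lower bound, G contains the cycle 5–3–6–4–2–1–7–5, so G is not a forest; only forests have treewidth ≤ 1, hence tw(G) ≥ 2. Combining the bounds, tw(G) = 2.

Treewidth 2.
Bags: B1 = {3, 5, 6}  B2 = {4, 5, 6}  B3 = {2, 4, 5}  B4 = {1, 2, 5}  B5 = {1, 5, 7}
Tree: B1–B2, B2–B3, B3–B4, B4–B5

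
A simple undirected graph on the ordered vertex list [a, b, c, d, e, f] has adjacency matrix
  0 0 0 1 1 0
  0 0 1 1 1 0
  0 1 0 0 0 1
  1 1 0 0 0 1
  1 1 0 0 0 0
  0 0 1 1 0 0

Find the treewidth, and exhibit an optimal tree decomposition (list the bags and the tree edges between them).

Every bag has size at most 3, so the width is 3 − 1 = 2 and tw(G) ≤ 2. Since e–a–d–b–e is a cycle in G, G is not acyclic. Forests are exactly the graphs of treewidth ≤ 1, so tw(G) ≥ 2. Combining the bounds, tw(G) = 2.

Treewidth 2.
Bags: B1 = {a, b, e}  B2 = {a, b, d}  B3 = {b, c, d}  B4 = {c, d, f}
Tree: B1–B2, B2–B3, B3–B4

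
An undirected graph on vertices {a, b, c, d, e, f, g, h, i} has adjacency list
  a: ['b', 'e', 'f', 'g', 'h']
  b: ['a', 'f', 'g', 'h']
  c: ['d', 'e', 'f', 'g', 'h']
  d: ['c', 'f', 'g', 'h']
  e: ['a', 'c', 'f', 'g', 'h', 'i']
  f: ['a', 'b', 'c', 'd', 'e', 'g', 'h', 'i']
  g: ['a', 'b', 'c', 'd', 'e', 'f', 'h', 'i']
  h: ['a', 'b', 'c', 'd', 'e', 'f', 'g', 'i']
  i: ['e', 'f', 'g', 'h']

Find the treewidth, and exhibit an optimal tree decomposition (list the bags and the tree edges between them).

The largest bag has 5 vertices, giving width 4; this decomposition certifies tw(G) ≤ 4. On the other hand G contains the 5-clique {c, d, f, g, h}. A clique must lie in a single bag of any decomposition, so no decomposition can have width below 4. The upper and lower bounds meet at 4, so that is the treewidth.

Treewidth 4.
One optimal decomposition is:
Bags: B1 = {a, b, f, g, h}  B2 = {a, e, f, g, h}  B3 = {e, f, g, h, i}  B4 = {c, e, f, g, h}  B5 = {c, d, f, g, h}
Tree: B1–B2, B2–B3, B2–B4, B4–B5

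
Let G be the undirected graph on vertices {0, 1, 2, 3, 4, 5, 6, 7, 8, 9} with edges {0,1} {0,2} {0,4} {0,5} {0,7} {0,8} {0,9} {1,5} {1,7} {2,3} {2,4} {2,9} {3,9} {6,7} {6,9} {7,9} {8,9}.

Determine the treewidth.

2

A width-2 tree decomposition is:
Bags: B1 = {0, 8, 9}  B2 = {0, 7, 9}  B3 = {0, 1, 7}  B4 = {0, 2, 9}  B5 = {6, 7, 9}  B6 = {0, 1, 5}  B7 = {2, 3, 9}  B8 = {0, 2, 4}
Tree: B1–B2, B2–B3, B1–B4, B2–B5, B3–B6, B4–B7, B4–B8
Each bag holds 3 vertices, so the decomposition has width 2, which upper-bounds the treewidth. Conversely, {0, 1, 5} is a clique of size 3, and the vertices of any clique must share a bag in every tree decomposition; so some bag has ≥ 3 vertices and tw(G) ≥ 2. Combining the bounds, tw(G) = 2.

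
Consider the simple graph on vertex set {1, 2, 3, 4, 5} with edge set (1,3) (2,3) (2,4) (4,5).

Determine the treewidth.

1

A width-1 tree decomposition is:
Bags: B1 = {2, 4}  B2 = {2, 3}  B3 = {1, 3}  B4 = {4, 5}
Tree: B1–B2, B2–B3, B1–B4
Every bag has size at most 2, so the width is 2 − 1 = 1 and tw(G) ≤ 1. Any graph with an edge has treewidth ≥ 1, and G has the edge 4–2. Combining the bounds, tw(G) = 1.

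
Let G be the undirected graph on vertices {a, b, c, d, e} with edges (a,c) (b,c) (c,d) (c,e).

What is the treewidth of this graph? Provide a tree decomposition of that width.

The largest bag has 2 vertices, giving width 1; this decomposition certifies tw(G) ≤ 1. Any graph with an edge has treewidth ≥ 1, and G has the edge b–c. Hence tw(G) = 1 exactly.

Treewidth 1.
One optimal decomposition is:
Bags: B1 = {b, c}  B2 = {a, c}  B3 = {c, e}  B4 = {c, d}
Tree: B1–B2, B2–B3, B1–B4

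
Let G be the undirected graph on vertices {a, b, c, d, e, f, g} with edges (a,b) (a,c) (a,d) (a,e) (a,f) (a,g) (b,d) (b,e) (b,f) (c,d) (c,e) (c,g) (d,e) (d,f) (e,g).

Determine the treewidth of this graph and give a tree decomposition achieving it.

Every bag has size at most 4, so the width is 4 − 1 = 3 and tw(G) ≤ 3. On the other hand G contains the 4-clique {a, c, d, e}. A clique must lie in a single bag of any decomposition, so no decomposition can have width below 3. Therefore the treewidth is 3.

Treewidth 3.
Bags: B1 = {a, b, d, e}  B2 = {a, c, d, e}  B3 = {a, c, e, g}  B4 = {a, b, d, f}
Tree: B1–B2, B2–B3, B1–B4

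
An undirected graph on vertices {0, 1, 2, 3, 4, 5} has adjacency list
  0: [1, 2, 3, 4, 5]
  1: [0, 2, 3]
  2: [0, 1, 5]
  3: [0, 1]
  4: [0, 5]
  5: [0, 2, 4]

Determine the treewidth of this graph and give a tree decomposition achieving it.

Treewidth 2.
One optimal decomposition is:
Bags: B1 = {0, 1, 3}  B2 = {0, 1, 2}  B3 = {0, 2, 5}  B4 = {0, 4, 5}
Tree: B1–B2, B2–B3, B3–B4

Every bag has size at most 3, so the width is 3 − 1 = 2 and tw(G) ≤ 2. On the other hand G contains the 3-clique {0, 1, 2}. A clique must lie in a single bag of any decomposition, so no decomposition can have width below 2. Therefore the treewidth is 2.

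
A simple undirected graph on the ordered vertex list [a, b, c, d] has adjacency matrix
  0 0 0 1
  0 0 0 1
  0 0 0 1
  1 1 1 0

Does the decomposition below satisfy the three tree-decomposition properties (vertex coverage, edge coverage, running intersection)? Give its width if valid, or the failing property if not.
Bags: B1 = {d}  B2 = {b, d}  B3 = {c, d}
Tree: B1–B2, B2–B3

No — vertex a appears in no bag.

A tree decomposition must satisfy three properties: every vertex lies in some bag; for every edge, both endpoints lie together in some bag; and for every vertex, the bags containing it form a connected subtree. Here vertex a appears in no bag, so the decomposition is invalid.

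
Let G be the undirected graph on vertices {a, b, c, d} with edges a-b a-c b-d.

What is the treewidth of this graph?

A width-1 tree decomposition is:
Bags: B1 = {a, b}  B2 = {b, d}  B3 = {a, c}
Tree: B1–B2, B1–B3
The largest bag has 2 vertices, giving width 1; this decomposition certifies tw(G) ≤ 1. Any graph with an edge has treewidth ≥ 1, and G has the edge b–a. Hence tw(G) = 1 exactly.

1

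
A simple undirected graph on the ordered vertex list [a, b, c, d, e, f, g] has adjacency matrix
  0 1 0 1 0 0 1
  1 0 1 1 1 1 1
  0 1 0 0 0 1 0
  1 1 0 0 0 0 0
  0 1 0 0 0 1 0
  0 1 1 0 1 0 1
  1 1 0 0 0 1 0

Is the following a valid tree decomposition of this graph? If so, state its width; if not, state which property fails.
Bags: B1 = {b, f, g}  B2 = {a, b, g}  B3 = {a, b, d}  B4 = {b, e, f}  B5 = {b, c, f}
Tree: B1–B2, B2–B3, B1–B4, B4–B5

Yes; width 2.

Checking the three conditions: (i) the bags cover all of {a, b, c, d, e, f, g}; (ii) for each edge, some bag contains both endpoints; (iii) the bags containing any fixed vertex form a subtree. All hold, so the decomposition is valid with width 3 − 1 = 2.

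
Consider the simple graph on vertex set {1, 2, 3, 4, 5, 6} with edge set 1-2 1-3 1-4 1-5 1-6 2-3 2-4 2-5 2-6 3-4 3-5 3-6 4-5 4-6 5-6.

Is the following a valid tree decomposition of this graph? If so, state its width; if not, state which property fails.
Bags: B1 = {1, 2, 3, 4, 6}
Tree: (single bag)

No — vertex 5 appears in no bag.

A tree decomposition must satisfy three properties: every vertex lies in some bag; for every edge, both endpoints lie together in some bag; and for every vertex, the bags containing it form a connected subtree. Here vertex 5 appears in no bag, so the decomposition is invalid.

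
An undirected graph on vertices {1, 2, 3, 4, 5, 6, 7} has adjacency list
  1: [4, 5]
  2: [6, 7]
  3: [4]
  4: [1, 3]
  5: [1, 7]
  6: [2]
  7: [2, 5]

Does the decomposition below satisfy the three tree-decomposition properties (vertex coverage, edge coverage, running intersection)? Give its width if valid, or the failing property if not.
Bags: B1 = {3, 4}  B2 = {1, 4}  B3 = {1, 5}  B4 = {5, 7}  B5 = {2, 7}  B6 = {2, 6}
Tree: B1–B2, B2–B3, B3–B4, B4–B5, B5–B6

Every vertex of G appears in some bag (union = {1, 2, 3, 4, 5, 6, 7}); every edge is covered by a bag; and for each vertex v the set of bags containing v is connected in the bag tree. The decomposition is therefore valid. The largest bag has 2 vertices, so the width is 1.

Yes; width 1.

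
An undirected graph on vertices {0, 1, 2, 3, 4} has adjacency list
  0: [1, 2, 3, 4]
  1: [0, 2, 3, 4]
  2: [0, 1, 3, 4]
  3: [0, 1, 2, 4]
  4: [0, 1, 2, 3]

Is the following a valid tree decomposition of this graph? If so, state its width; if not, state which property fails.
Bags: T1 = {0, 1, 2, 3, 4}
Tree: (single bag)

Yes; width 4.

Vertex coverage: the bags together contain {0, 1, 2, 3, 4}, the full vertex set. Edge coverage: each edge of G has both endpoints in at least one bag. Running intersection: for every vertex, the bags containing it form a connected subtree. All three properties hold, so this is a valid tree decomposition of width max|bag| − 1 = 4, and hence tw(G) ≤ 4.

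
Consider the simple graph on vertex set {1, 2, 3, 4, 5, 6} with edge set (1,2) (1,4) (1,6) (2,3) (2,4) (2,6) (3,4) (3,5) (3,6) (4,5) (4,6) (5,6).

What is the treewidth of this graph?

3

A width-3 tree decomposition is:
Bags: B1 = {2, 3, 4, 6}  B2 = {3, 4, 5, 6}  B3 = {1, 2, 4, 6}
Tree: B1–B2, B1–B3
The largest bag has 4 vertices, giving width 3; this decomposition certifies tw(G) ≤ 3. Conversely, {1, 2, 4, 6} is a clique of size 4, and the vertices of any clique must share a bag in every tree decomposition; so some bag has ≥ 4 vertices and tw(G) ≥ 3. The upper and lower bounds meet at 3, so that is the treewidth.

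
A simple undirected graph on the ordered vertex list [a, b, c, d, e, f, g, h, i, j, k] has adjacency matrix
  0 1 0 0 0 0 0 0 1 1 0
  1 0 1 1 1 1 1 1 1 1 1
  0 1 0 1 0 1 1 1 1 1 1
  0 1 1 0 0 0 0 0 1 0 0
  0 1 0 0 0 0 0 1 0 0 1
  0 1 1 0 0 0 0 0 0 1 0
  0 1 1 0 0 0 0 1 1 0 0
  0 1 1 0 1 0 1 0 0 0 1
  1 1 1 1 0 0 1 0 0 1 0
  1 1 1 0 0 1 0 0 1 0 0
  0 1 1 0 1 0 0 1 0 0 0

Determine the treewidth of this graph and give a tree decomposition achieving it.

The largest bag has 4 vertices, giving width 3; this decomposition certifies tw(G) ≤ 3. For the lower bound, the 4 vertices {b, e, h, k} are pairwise adjacent, and any tree decomposition puts a clique entirely inside one bag — forcing width ≥ 3. Combining the bounds, tw(G) = 3.

Treewidth 3.
Bags: B1 = {b, c, d, i}  B2 = {b, c, g, i}  B3 = {b, c, g, h}  B4 = {b, c, i, j}  B5 = {b, c, h, k}  B6 = {b, c, f, j}  B7 = {a, b, i, j}  B8 = {b, e, h, k}
Tree: B1–B2, B2–B3, B1–B4, B3–B5, B4–B6, B4–B7, B5–B8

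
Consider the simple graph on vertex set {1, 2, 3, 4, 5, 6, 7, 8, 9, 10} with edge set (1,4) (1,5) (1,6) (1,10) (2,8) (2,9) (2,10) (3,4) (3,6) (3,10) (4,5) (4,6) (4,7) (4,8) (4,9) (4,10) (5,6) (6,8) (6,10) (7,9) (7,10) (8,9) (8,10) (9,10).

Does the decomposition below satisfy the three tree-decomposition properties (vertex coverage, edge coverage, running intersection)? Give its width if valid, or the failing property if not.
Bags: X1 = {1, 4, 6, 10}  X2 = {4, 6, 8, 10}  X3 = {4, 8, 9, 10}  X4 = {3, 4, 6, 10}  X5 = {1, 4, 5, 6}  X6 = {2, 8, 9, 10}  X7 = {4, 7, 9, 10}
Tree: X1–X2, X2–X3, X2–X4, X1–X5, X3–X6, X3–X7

Checking the three conditions: (i) the bags cover all of {1, 2, 3, 4, 5, 6, 7, 8, 9, 10}; (ii) for each edge, some bag contains both endpoints; (iii) the bags containing any fixed vertex form a subtree. All hold, so the decomposition is valid with width 4 − 1 = 3.

Yes; width 3.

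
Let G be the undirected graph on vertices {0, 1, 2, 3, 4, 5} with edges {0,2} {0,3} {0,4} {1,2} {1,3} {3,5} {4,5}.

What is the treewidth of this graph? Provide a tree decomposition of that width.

Treewidth 2.
One optimal decomposition is:
Bags: B1 = {0, 1, 2}  B2 = {0, 1, 3}  B3 = {0, 3, 4}  B4 = {3, 4, 5}
Tree: B1–B2, B2–B3, B3–B4

Every bag has size at most 3, so the width is 3 − 1 = 2 and tw(G) ≤ 2. For the lower bound, G contains the cycle 2–1–3–0–2, so G is not a forest; only forests have treewidth ≤ 1, hence tw(G) ≥ 2. The upper and lower bounds meet at 2, so that is the treewidth.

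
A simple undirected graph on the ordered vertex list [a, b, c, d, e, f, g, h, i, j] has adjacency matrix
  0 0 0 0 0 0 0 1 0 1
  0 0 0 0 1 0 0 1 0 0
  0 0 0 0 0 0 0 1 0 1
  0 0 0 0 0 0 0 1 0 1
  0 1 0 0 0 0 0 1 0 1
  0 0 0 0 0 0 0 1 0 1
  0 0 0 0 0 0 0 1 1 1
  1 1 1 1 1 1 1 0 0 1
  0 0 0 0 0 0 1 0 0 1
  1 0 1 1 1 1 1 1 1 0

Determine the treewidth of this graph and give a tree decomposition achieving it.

Every bag has size at most 3, so the width is 3 − 1 = 2 and tw(G) ≤ 2. For the lower bound, the 3 vertices {d, h, j} are pairwise adjacent, and any tree decomposition puts a clique entirely inside one bag — forcing width ≥ 2. The upper and lower bounds meet at 2, so that is the treewidth.

Treewidth 2.
One optimal decomposition is:
Bags: B1 = {g, h, j}  B2 = {e, h, j}  B3 = {d, h, j}  B4 = {g, i, j}  B5 = {a, h, j}  B6 = {f, h, j}  B7 = {b, e, h}  B8 = {c, h, j}
Tree: B1–B2, B1–B3, B1–B4, B1–B5, B2–B6, B2–B7, B6–B8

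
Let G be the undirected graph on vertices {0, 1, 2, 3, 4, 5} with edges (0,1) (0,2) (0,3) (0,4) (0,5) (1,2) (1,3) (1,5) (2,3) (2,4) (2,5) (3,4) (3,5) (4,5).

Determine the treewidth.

4

A width-4 tree decomposition is:
Bags: B1 = {0, 1, 2, 3, 5}  B2 = {0, 2, 3, 4, 5}
Tree: B1–B2
Each bag holds 5 vertices, so the decomposition has width 4, which upper-bounds the treewidth. Conversely, {0, 1, 2, 3, 5} is a clique of size 5, and the vertices of any clique must share a bag in every tree decomposition; so some bag has ≥ 5 vertices and tw(G) ≥ 4. Therefore the treewidth is 4.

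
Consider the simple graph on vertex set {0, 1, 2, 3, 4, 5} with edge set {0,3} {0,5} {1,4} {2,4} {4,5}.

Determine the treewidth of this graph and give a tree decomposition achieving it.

The largest bag has 2 vertices, giving width 1; this decomposition certifies tw(G) ≤ 1. Since G has at least one edge (e.g. 4–5), it is not an edgeless graph, so tw(G) ≥ 1. The upper and lower bounds meet at 1, so that is the treewidth.

Treewidth 1.
One optimal decomposition is:
Bags: B1 = {4, 5}  B2 = {0, 5}  B3 = {1, 4}  B4 = {0, 3}  B5 = {2, 4}
Tree: B1–B2, B1–B3, B2–B4, B3–B5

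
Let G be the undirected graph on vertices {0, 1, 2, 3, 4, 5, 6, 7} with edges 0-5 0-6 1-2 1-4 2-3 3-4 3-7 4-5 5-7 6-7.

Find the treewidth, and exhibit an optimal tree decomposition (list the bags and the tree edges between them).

Treewidth 2.
One such decomposition:
Bags: B1 = {1, 2, 4}  B2 = {2, 3, 4}  B3 = {3, 4, 5}  B4 = {3, 5, 7}  B5 = {0, 5, 7}  B6 = {0, 6, 7}
Tree: B1–B2, B2–B3, B3–B4, B4–B5, B5–B6

Every bag has size at most 3, so the width is 3 − 1 = 2 and tw(G) ≤ 2. Since 1–2–3–4–1 is a cycle in G, G is not acyclic. Forests are exactly the graphs of treewidth ≤ 1, so tw(G) ≥ 2. The upper and lower bounds meet at 2, so that is the treewidth.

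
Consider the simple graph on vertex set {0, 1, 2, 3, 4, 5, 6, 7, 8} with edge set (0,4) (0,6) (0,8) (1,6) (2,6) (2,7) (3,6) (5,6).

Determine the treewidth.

1

A width-1 tree decomposition is:
Bags: B1 = {0, 6}  B2 = {0, 8}  B3 = {1, 6}  B4 = {3, 6}  B5 = {0, 4}  B6 = {2, 6}  B7 = {5, 6}  B8 = {2, 7}
Tree: B1–B2, B1–B3, B1–B4, B2–B5, B4–B6, B3–B7, B6–B8
Every bag has size at most 2, so the width is 2 − 1 = 1 and tw(G) ≤ 1. Any graph with an edge has treewidth ≥ 1, and G has the edge 6–0. Combining the bounds, tw(G) = 1.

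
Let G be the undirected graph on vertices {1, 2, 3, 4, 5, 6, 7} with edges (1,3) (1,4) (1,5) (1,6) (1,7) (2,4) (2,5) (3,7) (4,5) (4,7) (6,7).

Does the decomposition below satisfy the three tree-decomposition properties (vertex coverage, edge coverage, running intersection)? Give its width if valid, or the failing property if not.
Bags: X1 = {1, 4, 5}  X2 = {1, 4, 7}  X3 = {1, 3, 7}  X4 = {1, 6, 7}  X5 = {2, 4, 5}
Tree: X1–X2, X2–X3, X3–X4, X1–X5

Vertex coverage: the bags together contain {1, 2, 3, 4, 5, 6, 7}, the full vertex set. Edge coverage: each edge of G has both endpoints in at least one bag. Running intersection: for every vertex, the bags containing it form a connected subtree. All three properties hold, so this is a valid tree decomposition of width max|bag| − 1 = 2, and hence tw(G) ≤ 2.

Yes; width 2.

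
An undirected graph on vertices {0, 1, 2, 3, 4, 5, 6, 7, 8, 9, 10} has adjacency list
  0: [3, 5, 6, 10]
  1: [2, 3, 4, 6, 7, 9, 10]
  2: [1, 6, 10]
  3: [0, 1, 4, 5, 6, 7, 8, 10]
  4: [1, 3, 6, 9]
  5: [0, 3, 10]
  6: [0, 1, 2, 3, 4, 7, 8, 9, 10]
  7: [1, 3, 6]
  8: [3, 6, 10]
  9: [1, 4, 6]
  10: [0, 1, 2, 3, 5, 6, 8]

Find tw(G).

3

A width-3 tree decomposition is:
Bags: B1 = {1, 2, 6, 10}  B2 = {1, 3, 6, 10}  B3 = {0, 3, 6, 10}  B4 = {1, 3, 4, 6}  B5 = {3, 6, 8, 10}  B6 = {1, 4, 6, 9}  B7 = {1, 3, 6, 7}  B8 = {0, 3, 5, 10}
Tree: B1–B2, B2–B3, B2–B4, B2–B5, B4–B6, B2–B7, B3–B8
Every bag has size at most 4, so the width is 4 − 1 = 3 and tw(G) ≤ 3. On the other hand G contains the 4-clique {0, 3, 5, 10}. A clique must lie in a single bag of any decomposition, so no decomposition can have width below 3. Therefore the treewidth is 3.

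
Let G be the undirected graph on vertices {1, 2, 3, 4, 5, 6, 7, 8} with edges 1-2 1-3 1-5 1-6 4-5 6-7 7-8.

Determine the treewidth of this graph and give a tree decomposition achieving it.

The largest bag has 2 vertices, giving width 1; this decomposition certifies tw(G) ≤ 1. G has an edge, so its treewidth is at least 1. The upper and lower bounds meet at 1, so that is the treewidth.

Treewidth 1.
Bags: B1 = {1, 2}  B2 = {1, 5}  B3 = {1, 6}  B4 = {6, 7}  B5 = {7, 8}  B6 = {4, 5}  B7 = {1, 3}
Tree: B1–B2, B1–B3, B3–B4, B4–B5, B2–B6, B2–B7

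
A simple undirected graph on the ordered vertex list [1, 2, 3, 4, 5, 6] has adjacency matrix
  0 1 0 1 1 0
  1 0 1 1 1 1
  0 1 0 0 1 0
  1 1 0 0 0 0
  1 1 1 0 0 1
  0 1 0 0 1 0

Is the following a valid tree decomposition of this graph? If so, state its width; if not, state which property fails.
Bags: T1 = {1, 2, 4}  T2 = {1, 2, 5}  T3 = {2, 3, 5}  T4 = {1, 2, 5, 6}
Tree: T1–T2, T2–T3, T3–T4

No — bags containing vertex 1 are not connected in the tree.

A tree decomposition must satisfy three properties: every vertex lies in some bag; for every edge, both endpoints lie together in some bag; and for every vertex, the bags containing it form a connected subtree. Here bags containing vertex 1 are not connected in the tree, so the decomposition is invalid.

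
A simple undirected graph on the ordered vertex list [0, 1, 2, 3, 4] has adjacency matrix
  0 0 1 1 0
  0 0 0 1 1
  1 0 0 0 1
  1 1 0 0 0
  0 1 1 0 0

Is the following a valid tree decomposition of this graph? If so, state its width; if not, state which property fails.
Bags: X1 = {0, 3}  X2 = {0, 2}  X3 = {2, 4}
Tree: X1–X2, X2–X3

A tree decomposition must satisfy three properties: every vertex lies in some bag; for every edge, both endpoints lie together in some bag; and for every vertex, the bags containing it form a connected subtree. Here vertex 1 appears in no bag, so the decomposition is invalid.

No — vertex 1 appears in no bag.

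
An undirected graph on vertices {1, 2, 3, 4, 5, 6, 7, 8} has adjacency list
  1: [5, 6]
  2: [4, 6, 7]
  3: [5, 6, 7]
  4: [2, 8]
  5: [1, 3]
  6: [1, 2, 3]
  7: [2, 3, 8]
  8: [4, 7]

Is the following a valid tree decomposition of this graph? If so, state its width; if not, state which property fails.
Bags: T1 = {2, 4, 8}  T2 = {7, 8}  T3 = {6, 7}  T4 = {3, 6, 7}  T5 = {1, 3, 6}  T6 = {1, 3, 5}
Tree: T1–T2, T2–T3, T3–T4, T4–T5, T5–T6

No — edge (2,7) lies in no bag.

A tree decomposition must satisfy three properties: every vertex lies in some bag; for every edge, both endpoints lie together in some bag; and for every vertex, the bags containing it form a connected subtree. Here edge (2,7) lies in no bag, so the decomposition is invalid.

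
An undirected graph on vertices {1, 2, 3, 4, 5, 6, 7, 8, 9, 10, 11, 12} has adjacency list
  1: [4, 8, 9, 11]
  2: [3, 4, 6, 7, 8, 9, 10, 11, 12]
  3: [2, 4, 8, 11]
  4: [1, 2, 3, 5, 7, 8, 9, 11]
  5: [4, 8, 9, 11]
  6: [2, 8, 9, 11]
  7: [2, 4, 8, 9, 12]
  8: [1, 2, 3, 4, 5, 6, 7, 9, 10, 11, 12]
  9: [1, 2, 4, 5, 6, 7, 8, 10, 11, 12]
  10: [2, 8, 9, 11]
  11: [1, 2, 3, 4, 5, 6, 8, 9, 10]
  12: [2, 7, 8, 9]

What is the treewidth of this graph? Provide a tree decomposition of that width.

The largest bag has 5 vertices, giving width 4; this decomposition certifies tw(G) ≤ 4. Conversely, {1, 4, 8, 9, 11} is a clique of size 5, and the vertices of any clique must share a bag in every tree decomposition; so some bag has ≥ 5 vertices and tw(G) ≥ 4. Therefore the treewidth is 4.

Treewidth 4.
Bags: B1 = {2, 4, 7, 8, 9}  B2 = {2, 4, 8, 9, 11}  B3 = {4, 5, 8, 9, 11}  B4 = {2, 3, 4, 8, 11}  B5 = {1, 4, 8, 9, 11}  B6 = {2, 7, 8, 9, 12}  B7 = {2, 6, 8, 9, 11}  B8 = {2, 8, 9, 10, 11}
Tree: B1–B2, B2–B3, B2–B4, B3–B5, B1–B6, B2–B7, B2–B8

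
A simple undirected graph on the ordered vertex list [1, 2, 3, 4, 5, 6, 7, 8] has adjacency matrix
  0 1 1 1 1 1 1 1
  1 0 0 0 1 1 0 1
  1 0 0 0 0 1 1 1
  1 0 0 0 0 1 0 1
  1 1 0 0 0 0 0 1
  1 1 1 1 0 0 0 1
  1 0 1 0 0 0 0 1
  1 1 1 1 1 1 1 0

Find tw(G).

3

A width-3 tree decomposition is:
Bags: B1 = {1, 3, 7, 8}  B2 = {1, 3, 6, 8}  B3 = {1, 2, 6, 8}  B4 = {1, 4, 6, 8}  B5 = {1, 2, 5, 8}
Tree: B1–B2, B2–B3, B3–B4, B3–B5
The largest bag has 4 vertices, giving width 3; this decomposition certifies tw(G) ≤ 3. On the other hand G contains the 4-clique {1, 2, 5, 8}. A clique must lie in a single bag of any decomposition, so no decomposition can have width below 3. Combining the bounds, tw(G) = 3.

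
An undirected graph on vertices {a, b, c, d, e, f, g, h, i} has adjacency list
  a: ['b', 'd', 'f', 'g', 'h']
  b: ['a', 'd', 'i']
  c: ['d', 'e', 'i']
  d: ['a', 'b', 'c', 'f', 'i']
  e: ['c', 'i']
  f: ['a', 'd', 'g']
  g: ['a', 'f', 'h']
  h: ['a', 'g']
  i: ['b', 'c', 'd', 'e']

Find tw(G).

2

A width-2 tree decomposition is:
Bags: B1 = {a, b, d}  B2 = {a, d, f}  B3 = {a, f, g}  B4 = {b, d, i}  B5 = {c, d, i}  B6 = {c, e, i}  B7 = {a, g, h}
Tree: B1–B2, B2–B3, B1–B4, B4–B5, B5–B6, B3–B7
Each bag holds 3 vertices, so the decomposition has width 2, which upper-bounds the treewidth. Conversely, {c, d, i} is a clique of size 3, and the vertices of any clique must share a bag in every tree decomposition; so some bag has ≥ 3 vertices and tw(G) ≥ 2. Therefore the treewidth is 2.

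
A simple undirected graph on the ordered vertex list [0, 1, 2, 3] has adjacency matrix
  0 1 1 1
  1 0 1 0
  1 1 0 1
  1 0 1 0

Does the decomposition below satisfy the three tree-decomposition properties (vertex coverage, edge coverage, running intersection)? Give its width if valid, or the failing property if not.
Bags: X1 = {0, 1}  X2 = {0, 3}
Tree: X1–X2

A tree decomposition must satisfy three properties: every vertex lies in some bag; for every edge, both endpoints lie together in some bag; and for every vertex, the bags containing it form a connected subtree. Here vertex 2 appears in no bag, so the decomposition is invalid.

No — vertex 2 appears in no bag.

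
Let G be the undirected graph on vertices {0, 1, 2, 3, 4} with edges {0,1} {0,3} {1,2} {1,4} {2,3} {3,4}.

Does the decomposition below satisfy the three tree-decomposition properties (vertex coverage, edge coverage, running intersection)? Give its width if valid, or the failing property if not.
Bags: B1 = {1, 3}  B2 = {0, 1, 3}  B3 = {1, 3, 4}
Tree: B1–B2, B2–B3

A tree decomposition must satisfy three properties: every vertex lies in some bag; for every edge, both endpoints lie together in some bag; and for every vertex, the bags containing it form a connected subtree. Here vertex 2 appears in no bag, so the decomposition is invalid.

No — vertex 2 appears in no bag.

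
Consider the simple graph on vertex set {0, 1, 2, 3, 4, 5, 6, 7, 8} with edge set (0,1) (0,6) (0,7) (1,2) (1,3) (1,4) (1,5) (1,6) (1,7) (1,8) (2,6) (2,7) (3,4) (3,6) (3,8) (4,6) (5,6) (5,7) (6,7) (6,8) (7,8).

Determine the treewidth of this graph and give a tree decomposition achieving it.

Every bag has size at most 4, so the width is 4 − 1 = 3 and tw(G) ≤ 3. Conversely, {1, 3, 6, 8} is a clique of size 4, and the vertices of any clique must share a bag in every tree decomposition; so some bag has ≥ 4 vertices and tw(G) ≥ 3. Therefore the treewidth is 3.

Treewidth 3.
One such decomposition:
Bags: B1 = {1, 3, 6, 8}  B2 = {1, 6, 7, 8}  B3 = {1, 2, 6, 7}  B4 = {1, 3, 4, 6}  B5 = {1, 5, 6, 7}  B6 = {0, 1, 6, 7}
Tree: B1–B2, B2–B3, B1–B4, B3–B5, B5–B6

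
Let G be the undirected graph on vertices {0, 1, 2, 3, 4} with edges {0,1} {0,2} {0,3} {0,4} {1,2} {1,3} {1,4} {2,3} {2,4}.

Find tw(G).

A width-3 tree decomposition is:
Bags: B1 = {0, 1, 2, 4}  B2 = {0, 1, 2, 3}
Tree: B1–B2
The largest bag has 4 vertices, giving width 3; this decomposition certifies tw(G) ≤ 3. Conversely, {0, 1, 2, 3} is a clique of size 4, and the vertices of any clique must share a bag in every tree decomposition; so some bag has ≥ 4 vertices and tw(G) ≥ 3. Hence tw(G) = 3 exactly.

3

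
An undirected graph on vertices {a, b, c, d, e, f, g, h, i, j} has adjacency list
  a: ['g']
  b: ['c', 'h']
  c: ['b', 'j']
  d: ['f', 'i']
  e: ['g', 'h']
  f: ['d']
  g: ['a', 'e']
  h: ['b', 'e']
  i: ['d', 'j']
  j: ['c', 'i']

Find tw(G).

1

A width-1 tree decomposition is:
Bags: B1 = {a, g}  B2 = {e, g}  B3 = {e, h}  B4 = {b, h}  B5 = {b, c}  B6 = {c, j}  B7 = {i, j}  B8 = {d, i}  B9 = {d, f}
Tree: B1–B2, B2–B3, B3–B4, B4–B5, B5–B6, B6–B7, B7–B8, B8–B9
Each bag holds 2 vertices, so the decomposition has width 1, which upper-bounds the treewidth. Any graph with an edge has treewidth ≥ 1, and G has the edge a–g. The upper and lower bounds meet at 1, so that is the treewidth.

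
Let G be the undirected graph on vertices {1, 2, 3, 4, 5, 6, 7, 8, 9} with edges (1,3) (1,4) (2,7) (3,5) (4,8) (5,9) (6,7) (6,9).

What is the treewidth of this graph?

1

A width-1 tree decomposition is:
Bags: B1 = {2, 7}  B2 = {6, 7}  B3 = {6, 9}  B4 = {5, 9}  B5 = {3, 5}  B6 = {1, 3}  B7 = {1, 4}  B8 = {4, 8}
Tree: B1–B2, B2–B3, B3–B4, B4–B5, B5–B6, B6–B7, B7–B8
Every bag has size at most 2, so the width is 2 − 1 = 1 and tw(G) ≤ 1. Since G has at least one edge (e.g. 2–7), it is not an edgeless graph, so tw(G) ≥ 1. The upper and lower bounds meet at 1, so that is the treewidth.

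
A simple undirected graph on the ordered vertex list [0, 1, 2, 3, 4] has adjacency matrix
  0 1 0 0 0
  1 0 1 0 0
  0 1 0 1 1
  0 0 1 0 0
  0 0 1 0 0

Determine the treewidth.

A width-1 tree decomposition is:
Bags: B1 = {2, 4}  B2 = {2, 3}  B3 = {1, 2}  B4 = {0, 1}
Tree: B1–B2, B2–B3, B3–B4
The largest bag has 2 vertices, giving width 1; this decomposition certifies tw(G) ≤ 1. G has an edge, so its treewidth is at least 1. Therefore the treewidth is 1.

1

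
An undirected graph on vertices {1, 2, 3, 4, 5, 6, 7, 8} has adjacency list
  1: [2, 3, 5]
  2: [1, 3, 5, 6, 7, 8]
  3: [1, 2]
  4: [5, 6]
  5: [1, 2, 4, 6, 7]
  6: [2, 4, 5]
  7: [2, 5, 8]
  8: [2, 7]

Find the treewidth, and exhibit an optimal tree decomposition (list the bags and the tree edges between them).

The largest bag has 3 vertices, giving width 2; this decomposition certifies tw(G) ≤ 2. For the lower bound, the 3 vertices {2, 7, 8} are pairwise adjacent, and any tree decomposition puts a clique entirely inside one bag — forcing width ≥ 2. Therefore the treewidth is 2.

Treewidth 2.
One such decomposition:
Bags: B1 = {2, 5, 7}  B2 = {1, 2, 5}  B3 = {2, 5, 6}  B4 = {2, 7, 8}  B5 = {4, 5, 6}  B6 = {1, 2, 3}
Tree: B1–B2, B2–B3, B1–B4, B3–B5, B2–B6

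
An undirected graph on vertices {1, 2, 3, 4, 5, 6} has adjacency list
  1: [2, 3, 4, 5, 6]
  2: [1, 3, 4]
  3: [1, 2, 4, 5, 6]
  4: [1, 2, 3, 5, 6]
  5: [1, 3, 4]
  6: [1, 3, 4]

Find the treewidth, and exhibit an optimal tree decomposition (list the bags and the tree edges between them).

Treewidth 3.
One such decomposition:
Bags: B1 = {1, 2, 3, 4}  B2 = {1, 3, 4, 5}  B3 = {1, 3, 4, 6}
Tree: B1–B2, B2–B3

Every bag has size at most 4, so the width is 4 − 1 = 3 and tw(G) ≤ 3. Conversely, {1, 2, 3, 4} is a clique of size 4, and the vertices of any clique must share a bag in every tree decomposition; so some bag has ≥ 4 vertices and tw(G) ≥ 3. Combining the bounds, tw(G) = 3.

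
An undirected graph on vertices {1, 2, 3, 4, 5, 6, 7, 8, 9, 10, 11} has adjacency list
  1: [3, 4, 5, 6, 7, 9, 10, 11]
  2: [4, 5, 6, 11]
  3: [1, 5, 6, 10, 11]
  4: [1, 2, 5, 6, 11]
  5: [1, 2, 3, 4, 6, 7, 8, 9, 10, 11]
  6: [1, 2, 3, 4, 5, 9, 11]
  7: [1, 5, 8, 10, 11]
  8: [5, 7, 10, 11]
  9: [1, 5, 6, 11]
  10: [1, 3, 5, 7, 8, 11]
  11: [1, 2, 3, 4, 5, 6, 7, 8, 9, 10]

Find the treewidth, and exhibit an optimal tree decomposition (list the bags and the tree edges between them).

Treewidth 4.
One optimal decomposition is:
Bags: B1 = {1, 3, 5, 10, 11}  B2 = {1, 3, 5, 6, 11}  B3 = {1, 5, 7, 10, 11}  B4 = {1, 4, 5, 6, 11}  B5 = {2, 4, 5, 6, 11}  B6 = {5, 7, 8, 10, 11}  B7 = {1, 5, 6, 9, 11}
Tree: B1–B2, B1–B3, B2–B4, B4–B5, B3–B6, B4–B7

Every bag has size at most 5, so the width is 5 − 1 = 4 and tw(G) ≤ 4. For the lower bound, the 5 vertices {5, 7, 8, 10, 11} are pairwise adjacent, and any tree decomposition puts a clique entirely inside one bag — forcing width ≥ 4. The upper and lower bounds meet at 4, so that is the treewidth.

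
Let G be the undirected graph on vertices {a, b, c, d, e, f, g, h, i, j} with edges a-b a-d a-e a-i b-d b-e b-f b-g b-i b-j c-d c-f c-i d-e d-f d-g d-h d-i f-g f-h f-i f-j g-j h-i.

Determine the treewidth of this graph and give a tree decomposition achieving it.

Every bag has size at most 4, so the width is 4 − 1 = 3 and tw(G) ≤ 3. Conversely, {a, b, d, e} is a clique of size 4, and the vertices of any clique must share a bag in every tree decomposition; so some bag has ≥ 4 vertices and tw(G) ≥ 3. Hence tw(G) = 3 exactly.

Treewidth 3.
One optimal decomposition is:
Bags: B1 = {b, d, f, g}  B2 = {b, d, f, i}  B3 = {a, b, d, i}  B4 = {c, d, f, i}  B5 = {a, b, d, e}  B6 = {d, f, h, i}  B7 = {b, f, g, j}
Tree: B1–B2, B2–B3, B2–B4, B3–B5, B4–B6, B1–B7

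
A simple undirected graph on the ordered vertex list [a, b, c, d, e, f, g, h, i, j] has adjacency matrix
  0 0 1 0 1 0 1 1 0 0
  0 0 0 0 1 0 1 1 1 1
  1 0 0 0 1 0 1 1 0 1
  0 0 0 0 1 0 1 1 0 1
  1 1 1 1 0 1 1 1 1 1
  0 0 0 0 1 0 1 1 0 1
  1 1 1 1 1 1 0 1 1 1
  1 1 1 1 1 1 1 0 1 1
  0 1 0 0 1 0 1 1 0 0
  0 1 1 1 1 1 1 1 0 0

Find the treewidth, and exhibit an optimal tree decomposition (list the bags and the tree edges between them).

The largest bag has 5 vertices, giving width 4; this decomposition certifies tw(G) ≤ 4. On the other hand G contains the 5-clique {d, e, g, h, j}. A clique must lie in a single bag of any decomposition, so no decomposition can have width below 4. Combining the bounds, tw(G) = 4.

Treewidth 4.
One optimal decomposition is:
Bags: B1 = {c, e, g, h, j}  B2 = {d, e, g, h, j}  B3 = {a, c, e, g, h}  B4 = {b, e, g, h, j}  B5 = {e, f, g, h, j}  B6 = {b, e, g, h, i}
Tree: B1–B2, B1–B3, B2–B4, B2–B5, B4–B6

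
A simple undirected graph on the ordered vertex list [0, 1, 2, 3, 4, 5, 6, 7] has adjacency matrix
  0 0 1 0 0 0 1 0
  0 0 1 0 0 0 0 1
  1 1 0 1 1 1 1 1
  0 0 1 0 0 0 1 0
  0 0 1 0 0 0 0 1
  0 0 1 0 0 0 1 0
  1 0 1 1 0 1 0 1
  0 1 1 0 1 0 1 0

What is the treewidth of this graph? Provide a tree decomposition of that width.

Treewidth 2.
One such decomposition:
Bags: B1 = {2, 6, 7}  B2 = {2, 5, 6}  B3 = {2, 3, 6}  B4 = {1, 2, 7}  B5 = {0, 2, 6}  B6 = {2, 4, 7}
Tree: B1–B2, B2–B3, B1–B4, B3–B5, B4–B6

The largest bag has 3 vertices, giving width 2; this decomposition certifies tw(G) ≤ 2. On the other hand G contains the 3-clique {1, 2, 7}. A clique must lie in a single bag of any decomposition, so no decomposition can have width below 2. The upper and lower bounds meet at 2, so that is the treewidth.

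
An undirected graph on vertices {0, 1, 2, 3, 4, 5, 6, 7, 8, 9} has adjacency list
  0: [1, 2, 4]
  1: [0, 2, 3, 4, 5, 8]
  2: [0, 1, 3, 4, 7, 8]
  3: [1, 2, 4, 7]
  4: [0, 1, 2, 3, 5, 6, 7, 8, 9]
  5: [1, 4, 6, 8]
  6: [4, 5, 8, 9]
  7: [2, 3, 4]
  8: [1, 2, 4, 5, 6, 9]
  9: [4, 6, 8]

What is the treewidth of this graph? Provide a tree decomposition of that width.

Every bag has size at most 4, so the width is 4 − 1 = 3 and tw(G) ≤ 3. For the lower bound, the 4 vertices {0, 1, 2, 4} are pairwise adjacent, and any tree decomposition puts a clique entirely inside one bag — forcing width ≥ 3. The upper and lower bounds meet at 3, so that is the treewidth.

Treewidth 3.
One such decomposition:
Bags: B1 = {1, 2, 3, 4}  B2 = {1, 2, 4, 8}  B3 = {2, 3, 4, 7}  B4 = {1, 4, 5, 8}  B5 = {4, 5, 6, 8}  B6 = {0, 1, 2, 4}  B7 = {4, 6, 8, 9}
Tree: B1–B2, B1–B3, B2–B4, B4–B5, B1–B6, B5–B7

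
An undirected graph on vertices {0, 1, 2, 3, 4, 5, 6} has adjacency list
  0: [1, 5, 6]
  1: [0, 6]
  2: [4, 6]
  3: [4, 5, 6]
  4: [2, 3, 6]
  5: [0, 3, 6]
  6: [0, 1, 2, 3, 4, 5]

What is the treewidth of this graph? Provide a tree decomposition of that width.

Treewidth 2.
One optimal decomposition is:
Bags: B1 = {3, 4, 6}  B2 = {3, 5, 6}  B3 = {0, 5, 6}  B4 = {2, 4, 6}  B5 = {0, 1, 6}
Tree: B1–B2, B2–B3, B1–B4, B3–B5

The largest bag has 3 vertices, giving width 2; this decomposition certifies tw(G) ≤ 2. On the other hand G contains the 3-clique {0, 1, 6}. A clique must lie in a single bag of any decomposition, so no decomposition can have width below 2. The upper and lower bounds meet at 2, so that is the treewidth.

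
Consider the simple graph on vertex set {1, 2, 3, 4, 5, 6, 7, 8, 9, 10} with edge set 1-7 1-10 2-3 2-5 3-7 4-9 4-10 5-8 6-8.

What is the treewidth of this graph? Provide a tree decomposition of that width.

Treewidth 1.
One optimal decomposition is:
Bags: B1 = {6, 8}  B2 = {5, 8}  B3 = {2, 5}  B4 = {2, 3}  B5 = {3, 7}  B6 = {1, 7}  B7 = {1, 10}  B8 = {4, 10}  B9 = {4, 9}
Tree: B1–B2, B2–B3, B3–B4, B4–B5, B5–B6, B6–B7, B7–B8, B8–B9

The largest bag has 2 vertices, giving width 1; this decomposition certifies tw(G) ≤ 1. Since G has at least one edge (e.g. 6–8), it is not an edgeless graph, so tw(G) ≥ 1. Therefore the treewidth is 1.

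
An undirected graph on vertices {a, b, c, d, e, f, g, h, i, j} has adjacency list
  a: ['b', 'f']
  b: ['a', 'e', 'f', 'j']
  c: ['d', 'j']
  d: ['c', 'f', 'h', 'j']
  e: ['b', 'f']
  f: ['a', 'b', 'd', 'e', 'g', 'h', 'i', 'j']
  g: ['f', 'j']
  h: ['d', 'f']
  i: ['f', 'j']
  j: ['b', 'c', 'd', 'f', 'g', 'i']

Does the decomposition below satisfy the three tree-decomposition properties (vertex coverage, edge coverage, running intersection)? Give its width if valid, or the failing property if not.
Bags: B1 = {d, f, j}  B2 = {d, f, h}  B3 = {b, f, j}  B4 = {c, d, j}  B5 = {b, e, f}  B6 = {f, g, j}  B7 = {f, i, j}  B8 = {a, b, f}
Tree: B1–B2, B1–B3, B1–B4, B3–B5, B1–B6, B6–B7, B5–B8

Vertex coverage: the bags together contain {a, b, c, d, e, f, g, h, i, j}, the full vertex set. Edge coverage: each edge of G has both endpoints in at least one bag. Running intersection: for every vertex, the bags containing it form a connected subtree. All three properties hold, so this is a valid tree decomposition of width max|bag| − 1 = 2, and hence tw(G) ≤ 2.

Yes; width 2.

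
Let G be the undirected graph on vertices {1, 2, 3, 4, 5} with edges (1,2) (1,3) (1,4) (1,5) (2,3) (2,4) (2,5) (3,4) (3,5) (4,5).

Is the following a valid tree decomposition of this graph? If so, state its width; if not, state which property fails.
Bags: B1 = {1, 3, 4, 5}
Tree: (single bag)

A tree decomposition must satisfy three properties: every vertex lies in some bag; for every edge, both endpoints lie together in some bag; and for every vertex, the bags containing it form a connected subtree. Here vertex 2 appears in no bag, so the decomposition is invalid.

No — vertex 2 appears in no bag.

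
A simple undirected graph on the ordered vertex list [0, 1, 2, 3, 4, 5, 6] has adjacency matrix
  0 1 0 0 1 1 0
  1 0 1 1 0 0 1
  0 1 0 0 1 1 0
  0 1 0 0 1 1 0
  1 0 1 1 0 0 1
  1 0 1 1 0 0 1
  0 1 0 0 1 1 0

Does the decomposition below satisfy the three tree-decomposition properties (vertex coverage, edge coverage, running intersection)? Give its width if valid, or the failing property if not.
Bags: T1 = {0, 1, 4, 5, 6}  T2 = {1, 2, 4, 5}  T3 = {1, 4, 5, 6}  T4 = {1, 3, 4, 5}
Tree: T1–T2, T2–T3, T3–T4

A tree decomposition must satisfy three properties: every vertex lies in some bag; for every edge, both endpoints lie together in some bag; and for every vertex, the bags containing it form a connected subtree. Here bags containing vertex 6 are not connected in the tree, so the decomposition is invalid.

No — bags containing vertex 6 are not connected in the tree.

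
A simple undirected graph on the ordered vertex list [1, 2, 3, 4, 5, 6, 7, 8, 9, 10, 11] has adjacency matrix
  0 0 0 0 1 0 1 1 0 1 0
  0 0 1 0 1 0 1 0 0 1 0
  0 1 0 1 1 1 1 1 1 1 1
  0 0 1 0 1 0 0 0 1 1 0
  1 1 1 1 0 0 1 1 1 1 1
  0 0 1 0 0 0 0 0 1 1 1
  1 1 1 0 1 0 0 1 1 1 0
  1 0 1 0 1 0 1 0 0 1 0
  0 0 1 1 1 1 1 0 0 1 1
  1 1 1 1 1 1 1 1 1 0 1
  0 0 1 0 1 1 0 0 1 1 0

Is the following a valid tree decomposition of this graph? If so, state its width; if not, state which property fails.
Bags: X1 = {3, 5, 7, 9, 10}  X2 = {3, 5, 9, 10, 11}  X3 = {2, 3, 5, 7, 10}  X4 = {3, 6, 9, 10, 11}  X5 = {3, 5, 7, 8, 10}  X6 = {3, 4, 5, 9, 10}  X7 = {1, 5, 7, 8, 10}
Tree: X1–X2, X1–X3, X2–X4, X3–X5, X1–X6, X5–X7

Checking the three conditions: (i) the bags cover all of {1, 2, 3, 4, 5, 6, 7, 8, 9, 10, 11}; (ii) for each edge, some bag contains both endpoints; (iii) the bags containing any fixed vertex form a subtree. All hold, so the decomposition is valid with width 5 − 1 = 4.

Yes; width 4.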